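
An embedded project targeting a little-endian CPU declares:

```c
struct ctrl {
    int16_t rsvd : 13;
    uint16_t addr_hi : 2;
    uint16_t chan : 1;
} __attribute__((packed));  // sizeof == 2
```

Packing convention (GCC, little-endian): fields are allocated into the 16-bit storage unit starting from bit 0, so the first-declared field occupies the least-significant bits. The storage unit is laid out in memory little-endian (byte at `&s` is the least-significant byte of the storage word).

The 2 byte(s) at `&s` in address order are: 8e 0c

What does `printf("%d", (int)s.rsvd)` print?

3214

[0]=0x8e [1]=0x0c (little-endian) → word 0x0c8e
rsvd [0+:13] = (word>>0) & 0x1fff = 3214  ←
addr_hi [13+:2] = (word>>13) & 0x3 = 0
chan [15+:1] = (word>>15) & 0x1 = 0
rsvd signed 13b, MSB=0: value = 3214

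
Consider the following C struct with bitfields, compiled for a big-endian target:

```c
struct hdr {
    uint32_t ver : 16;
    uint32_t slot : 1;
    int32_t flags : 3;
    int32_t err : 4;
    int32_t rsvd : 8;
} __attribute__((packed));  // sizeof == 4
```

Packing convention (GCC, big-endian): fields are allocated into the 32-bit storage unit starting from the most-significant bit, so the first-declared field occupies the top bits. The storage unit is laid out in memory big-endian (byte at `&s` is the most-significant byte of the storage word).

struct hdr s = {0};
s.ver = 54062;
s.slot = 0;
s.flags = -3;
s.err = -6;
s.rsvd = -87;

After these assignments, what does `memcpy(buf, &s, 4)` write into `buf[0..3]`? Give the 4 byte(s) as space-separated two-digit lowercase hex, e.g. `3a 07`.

d3 2e 5a a9

ver:16 = 54062 → 0xd32e << 16 → word 0xd32e0000
slot:1 = 0 → 0x0 << 15 → word 0xd32e0000
flags:3 = -3 → 0x5 << 12 → word 0xd32e5000
err:4 = -6 → 0xa << 8 → word 0xd32e5a00
rsvd:8 = -87 → 0xa9 << 0 → word 0xd32e5aa9
word = 0xd32e5aa9 → big-endian bytes:
  [0]=0xd3  [1]=0x2e  [2]=0x5a  [3]=0xa9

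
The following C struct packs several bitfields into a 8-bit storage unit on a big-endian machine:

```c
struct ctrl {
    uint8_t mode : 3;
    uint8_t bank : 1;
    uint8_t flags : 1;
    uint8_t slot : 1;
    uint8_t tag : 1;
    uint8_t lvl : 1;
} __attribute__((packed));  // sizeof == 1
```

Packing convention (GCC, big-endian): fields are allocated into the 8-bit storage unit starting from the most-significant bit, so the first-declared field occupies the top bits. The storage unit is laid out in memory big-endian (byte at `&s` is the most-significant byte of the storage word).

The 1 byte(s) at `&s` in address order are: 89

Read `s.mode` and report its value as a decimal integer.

4

[0]=0x89 (big-endian) → word 0x89
mode [5+:3] = (word>>5) & 0x7 = 4  ←
bank [4+:1] = (word>>4) & 0x1 = 0
flags [3+:1] = (word>>3) & 0x1 = 1
slot [2+:1] = (word>>2) & 0x1 = 0
tag [1+:1] = (word>>1) & 0x1 = 0
lvl [0+:1] = (word>>0) & 0x1 = 1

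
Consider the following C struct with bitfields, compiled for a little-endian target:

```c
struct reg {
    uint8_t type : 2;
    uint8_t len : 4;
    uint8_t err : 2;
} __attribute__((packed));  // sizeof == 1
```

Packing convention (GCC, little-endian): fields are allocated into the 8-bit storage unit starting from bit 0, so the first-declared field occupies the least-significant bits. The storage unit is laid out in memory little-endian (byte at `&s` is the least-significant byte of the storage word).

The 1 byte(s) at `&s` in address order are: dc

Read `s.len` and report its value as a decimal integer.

[0]=0xdc (little-endian) → word 0xdc
type [0+:2] = (word>>0) & 0x3 = 0
len [2+:4] = (word>>2) & 0xf = 7  ←
err [6+:2] = (word>>6) & 0x3 = 3

7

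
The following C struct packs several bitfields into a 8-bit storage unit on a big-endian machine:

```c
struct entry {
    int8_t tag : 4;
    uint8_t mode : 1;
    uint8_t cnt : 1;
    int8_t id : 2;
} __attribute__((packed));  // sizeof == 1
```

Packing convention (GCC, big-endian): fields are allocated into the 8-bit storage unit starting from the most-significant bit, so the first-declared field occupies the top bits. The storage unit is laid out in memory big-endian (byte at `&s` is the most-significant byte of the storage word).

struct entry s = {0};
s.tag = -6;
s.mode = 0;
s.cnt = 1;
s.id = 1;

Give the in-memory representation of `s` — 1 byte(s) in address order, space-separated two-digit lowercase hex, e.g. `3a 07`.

a5

tag:4 = -6 → 0xa << 4 → word 0xa0
mode:1 = 0 → 0x0 << 3 → word 0xa0
cnt:1 = 1 → 0x1 << 2 → word 0xa4
id:2 = 1 → 0x1 << 0 → word 0xa5
word = 0xa5 → big-endian bytes:
  [0]=0xa5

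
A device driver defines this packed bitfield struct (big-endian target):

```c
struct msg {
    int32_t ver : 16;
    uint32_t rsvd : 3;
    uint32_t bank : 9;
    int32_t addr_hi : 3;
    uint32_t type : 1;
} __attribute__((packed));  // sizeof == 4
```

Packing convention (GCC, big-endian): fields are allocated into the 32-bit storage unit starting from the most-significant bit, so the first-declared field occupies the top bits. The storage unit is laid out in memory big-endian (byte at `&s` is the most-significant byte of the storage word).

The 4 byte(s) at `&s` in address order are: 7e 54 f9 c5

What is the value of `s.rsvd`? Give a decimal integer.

[0]=0x7e [1]=0x54 [2]=0xf9 [3]=0xc5 (big-endian) → word 0x7e54f9c5
ver [16+:16] = (word>>16) & 0xffff = 32340
rsvd [13+:3] = (word>>13) & 0x7 = 7  ←
bank [4+:9] = (word>>4) & 0x1ff = 412
addr_hi [1+:3] = (word>>1) & 0x7 = 2
type [0+:1] = (word>>0) & 0x1 = 1

7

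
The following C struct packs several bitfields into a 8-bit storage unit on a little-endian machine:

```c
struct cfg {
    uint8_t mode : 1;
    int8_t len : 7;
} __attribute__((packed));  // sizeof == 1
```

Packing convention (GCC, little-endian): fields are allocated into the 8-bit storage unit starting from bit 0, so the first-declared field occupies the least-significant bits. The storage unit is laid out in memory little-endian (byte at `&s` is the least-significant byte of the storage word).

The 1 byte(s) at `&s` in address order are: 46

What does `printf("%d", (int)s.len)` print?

[0]=0x46 (little-endian) → word 0x46
mode:1 @ bit 0 → (0x46>>0)&0x1 = 0x0
len:7 @ bit 1 → (0x46>>1)&0x7f = 0x23  ←
len signed 7b, MSB=0: value = 35

35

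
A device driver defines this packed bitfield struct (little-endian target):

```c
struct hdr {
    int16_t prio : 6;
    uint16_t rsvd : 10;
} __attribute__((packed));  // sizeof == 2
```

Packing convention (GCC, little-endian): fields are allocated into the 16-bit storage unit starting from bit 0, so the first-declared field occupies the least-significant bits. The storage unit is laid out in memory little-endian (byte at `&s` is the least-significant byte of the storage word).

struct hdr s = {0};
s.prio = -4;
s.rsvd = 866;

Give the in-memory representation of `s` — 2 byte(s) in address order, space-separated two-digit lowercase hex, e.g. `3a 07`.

bc d8

[0+:6] prio=-4 & 0x3f = 0x3c; word=0x003c
[6+:10] rsvd=866 & 0x3ff = 0x362; word=0xd8bc
word = 0xd8bc → little-endian bytes:
  [0]=0xbc  [1]=0xd8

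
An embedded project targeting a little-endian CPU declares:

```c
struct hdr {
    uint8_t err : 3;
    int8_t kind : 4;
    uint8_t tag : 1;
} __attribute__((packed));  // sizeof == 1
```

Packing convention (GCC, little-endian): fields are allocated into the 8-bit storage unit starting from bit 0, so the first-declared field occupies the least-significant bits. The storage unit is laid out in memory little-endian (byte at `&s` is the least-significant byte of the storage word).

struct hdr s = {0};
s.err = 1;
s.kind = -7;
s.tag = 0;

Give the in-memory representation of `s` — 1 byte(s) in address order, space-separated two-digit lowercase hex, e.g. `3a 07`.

49

[0+:3] err=1 & 0x7 = 0x1; word=0x01
[3+:4] kind=-7 & 0xf = 0x9; word=0x49
[7+:1] tag=0 & 0x1 = 0x0; word=0x49
word = 0x49 → little-endian bytes:
  [0]=0x49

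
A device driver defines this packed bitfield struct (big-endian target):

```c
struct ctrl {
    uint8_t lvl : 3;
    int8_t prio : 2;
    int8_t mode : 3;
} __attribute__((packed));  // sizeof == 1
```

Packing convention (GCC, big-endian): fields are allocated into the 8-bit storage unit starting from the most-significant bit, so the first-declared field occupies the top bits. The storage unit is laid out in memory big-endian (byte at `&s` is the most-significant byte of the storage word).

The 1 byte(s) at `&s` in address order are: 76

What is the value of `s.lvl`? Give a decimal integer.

[0]=0x76 (big-endian) → word 0x76
lvl:3 @ bit 5 → (0x76>>5)&0x7 = 0x3  ←
prio:2 @ bit 3 → (0x76>>3)&0x3 = 0x2
mode:3 @ bit 0 → (0x76>>0)&0x7 = 0x6

3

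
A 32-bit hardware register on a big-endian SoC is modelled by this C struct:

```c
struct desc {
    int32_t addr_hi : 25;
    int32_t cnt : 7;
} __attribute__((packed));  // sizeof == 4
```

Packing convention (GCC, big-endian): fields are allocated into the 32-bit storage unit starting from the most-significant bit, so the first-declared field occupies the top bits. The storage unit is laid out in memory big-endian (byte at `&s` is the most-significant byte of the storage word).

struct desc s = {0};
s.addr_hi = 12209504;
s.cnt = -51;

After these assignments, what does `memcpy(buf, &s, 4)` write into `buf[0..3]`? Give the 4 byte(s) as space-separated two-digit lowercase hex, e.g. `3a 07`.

5d 26 b0 4d

addr_hi (25b) val=12209504 bits=0xba4d60 at bit 7: 0x5d26b000
cnt (7b) val=-51 bits=0x4d at bit 0: 0x5d26b04d
word = 0x5d26b04d → big-endian bytes:
  [0]=0x5d  [1]=0x26  [2]=0xb0  [3]=0x4d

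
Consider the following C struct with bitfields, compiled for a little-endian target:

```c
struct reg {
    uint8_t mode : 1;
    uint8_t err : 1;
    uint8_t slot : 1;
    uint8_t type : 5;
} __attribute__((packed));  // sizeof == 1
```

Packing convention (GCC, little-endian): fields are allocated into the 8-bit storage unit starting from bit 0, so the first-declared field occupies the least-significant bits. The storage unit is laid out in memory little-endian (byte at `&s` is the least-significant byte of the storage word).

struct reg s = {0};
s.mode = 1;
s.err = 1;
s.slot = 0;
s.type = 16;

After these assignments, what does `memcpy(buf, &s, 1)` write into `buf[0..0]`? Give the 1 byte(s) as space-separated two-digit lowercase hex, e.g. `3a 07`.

83

mode (1b) val=1 bits=0x1 at bit 0: 0x01
err (1b) val=1 bits=0x1 at bit 1: 0x03
slot (1b) val=0 bits=0x0 at bit 2: 0x03
type (5b) val=16 bits=0x10 at bit 3: 0x83
word = 0x83 → little-endian bytes:
  [0]=0x83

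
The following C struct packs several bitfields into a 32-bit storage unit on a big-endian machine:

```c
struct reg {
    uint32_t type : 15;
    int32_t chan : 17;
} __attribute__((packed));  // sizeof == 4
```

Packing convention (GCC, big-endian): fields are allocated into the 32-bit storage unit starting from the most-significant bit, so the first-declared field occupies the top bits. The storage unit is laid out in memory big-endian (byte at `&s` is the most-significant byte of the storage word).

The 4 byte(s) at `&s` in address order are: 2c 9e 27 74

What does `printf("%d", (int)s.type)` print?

5711

[0]=0x2c [1]=0x9e [2]=0x27 [3]=0x74 (big-endian) → word 0x2c9e2774
type [17+:15] = (word>>17) & 0x7fff = 5711  ←
chan [0+:17] = (word>>0) & 0x1ffff = 10100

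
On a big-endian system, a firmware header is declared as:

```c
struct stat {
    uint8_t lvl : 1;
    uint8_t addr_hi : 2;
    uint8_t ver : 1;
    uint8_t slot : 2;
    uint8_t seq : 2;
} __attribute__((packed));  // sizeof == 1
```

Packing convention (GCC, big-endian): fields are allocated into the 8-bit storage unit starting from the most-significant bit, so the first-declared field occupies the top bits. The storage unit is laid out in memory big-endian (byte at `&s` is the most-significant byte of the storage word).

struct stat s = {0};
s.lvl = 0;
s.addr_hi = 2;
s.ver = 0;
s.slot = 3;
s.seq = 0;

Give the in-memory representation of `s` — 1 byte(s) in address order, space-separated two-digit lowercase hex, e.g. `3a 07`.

[7+:1] lvl=0 & 0x1 = 0x0; word=0x00
[5+:2] addr_hi=2 & 0x3 = 0x2; word=0x40
[4+:1] ver=0 & 0x1 = 0x0; word=0x40
[2+:2] slot=3 & 0x3 = 0x3; word=0x4c
[0+:2] seq=0 & 0x3 = 0x0; word=0x4c
word = 0x4c → big-endian bytes:
  [0]=0x4c

4c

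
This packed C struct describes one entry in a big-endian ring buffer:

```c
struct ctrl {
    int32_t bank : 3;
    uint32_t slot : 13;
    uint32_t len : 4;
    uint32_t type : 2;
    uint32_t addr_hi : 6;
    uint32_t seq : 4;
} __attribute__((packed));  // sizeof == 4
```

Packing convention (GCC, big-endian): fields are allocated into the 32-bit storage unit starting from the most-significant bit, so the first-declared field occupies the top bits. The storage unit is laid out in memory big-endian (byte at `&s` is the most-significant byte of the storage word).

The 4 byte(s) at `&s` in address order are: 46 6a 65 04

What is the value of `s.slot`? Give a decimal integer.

[0]=0x46 [1]=0x6a [2]=0x65 [3]=0x04 (big-endian) → word 0x466a6504
bank [29+:3] = (word>>29) & 0x7 = 2
slot [16+:13] = (word>>16) & 0x1fff = 1642  ←
len [12+:4] = (word>>12) & 0xf = 6
type [10+:2] = (word>>10) & 0x3 = 1
addr_hi [4+:6] = (word>>4) & 0x3f = 16
seq [0+:4] = (word>>0) & 0xf = 4

1642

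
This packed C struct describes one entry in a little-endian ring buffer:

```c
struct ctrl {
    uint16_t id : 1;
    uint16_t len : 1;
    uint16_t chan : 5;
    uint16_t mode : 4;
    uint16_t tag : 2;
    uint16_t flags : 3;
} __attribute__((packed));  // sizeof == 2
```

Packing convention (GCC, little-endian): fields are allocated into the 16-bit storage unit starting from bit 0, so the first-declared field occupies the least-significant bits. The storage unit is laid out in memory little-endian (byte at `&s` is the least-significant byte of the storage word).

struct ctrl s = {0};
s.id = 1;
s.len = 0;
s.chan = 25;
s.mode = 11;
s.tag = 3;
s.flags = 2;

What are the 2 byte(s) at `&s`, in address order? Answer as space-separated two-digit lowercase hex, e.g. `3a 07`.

e5 5d

[0+:1] id=1 & 0x1 = 0x1; word=0x0001
[1+:1] len=0 & 0x1 = 0x0; word=0x0001
[2+:5] chan=25 & 0x1f = 0x19; word=0x0065
[7+:4] mode=11 & 0xf = 0xb; word=0x05e5
[11+:2] tag=3 & 0x3 = 0x3; word=0x1de5
[13+:3] flags=2 & 0x7 = 0x2; word=0x5de5
word = 0x5de5 → little-endian bytes:
  [0]=0xe5  [1]=0x5d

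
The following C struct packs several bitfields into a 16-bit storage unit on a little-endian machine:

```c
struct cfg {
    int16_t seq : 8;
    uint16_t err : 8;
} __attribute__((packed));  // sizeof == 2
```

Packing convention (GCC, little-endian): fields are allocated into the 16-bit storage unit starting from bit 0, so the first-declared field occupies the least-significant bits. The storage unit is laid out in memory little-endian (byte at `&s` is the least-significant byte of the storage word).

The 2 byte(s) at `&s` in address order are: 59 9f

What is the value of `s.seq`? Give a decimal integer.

89

[0]=0x59 [1]=0x9f (little-endian) → word 0x9f59
seq [0+:8] = (word>>0) & 0xff = 89  ←
err [8+:8] = (word>>8) & 0xff = 159
seq signed 8b, MSB=0: value = 89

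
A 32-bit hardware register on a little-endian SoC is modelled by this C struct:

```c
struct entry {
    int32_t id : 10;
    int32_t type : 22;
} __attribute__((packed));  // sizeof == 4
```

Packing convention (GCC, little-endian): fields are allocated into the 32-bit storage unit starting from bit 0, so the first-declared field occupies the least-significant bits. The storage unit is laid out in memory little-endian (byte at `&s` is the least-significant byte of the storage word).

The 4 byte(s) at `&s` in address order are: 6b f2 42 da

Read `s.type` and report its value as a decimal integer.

[0]=0x6b [1]=0xf2 [2]=0x42 [3]=0xda (little-endian) → word 0xda42f26b
id:10 @ bit 0 → (0xda42f26b>>0)&0x3ff = 0x26b
type:22 @ bit 10 → (0xda42f26b>>10)&0x3fffff = 0x3690bc  ←
type signed 22b, MSB=1: 3575996 - 4194304 = -618308

-618308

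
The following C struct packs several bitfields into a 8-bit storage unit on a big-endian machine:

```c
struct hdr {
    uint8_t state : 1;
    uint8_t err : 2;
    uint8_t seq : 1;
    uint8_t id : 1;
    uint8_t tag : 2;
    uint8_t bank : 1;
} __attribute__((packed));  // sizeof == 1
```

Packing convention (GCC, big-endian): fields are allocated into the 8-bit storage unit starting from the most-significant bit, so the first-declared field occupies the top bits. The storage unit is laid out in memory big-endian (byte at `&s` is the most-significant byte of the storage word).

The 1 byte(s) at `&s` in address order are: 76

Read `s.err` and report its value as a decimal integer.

[0]=0x76 (big-endian) → word 0x76
state [7+:1] = (word>>7) & 0x1 = 0
err [5+:2] = (word>>5) & 0x3 = 3  ←
seq [4+:1] = (word>>4) & 0x1 = 1
id [3+:1] = (word>>3) & 0x1 = 0
tag [1+:2] = (word>>1) & 0x3 = 3
bank [0+:1] = (word>>0) & 0x1 = 0

3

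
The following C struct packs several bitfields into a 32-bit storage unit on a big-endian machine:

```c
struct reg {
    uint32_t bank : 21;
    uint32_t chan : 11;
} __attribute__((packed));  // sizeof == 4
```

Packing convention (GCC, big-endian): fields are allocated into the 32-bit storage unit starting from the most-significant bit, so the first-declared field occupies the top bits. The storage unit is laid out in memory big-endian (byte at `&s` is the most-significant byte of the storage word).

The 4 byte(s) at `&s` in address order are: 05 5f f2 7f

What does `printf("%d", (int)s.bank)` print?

[0]=0x05 [1]=0x5f [2]=0xf2 [3]=0x7f (big-endian) → word 0x055ff27f
bank [11+:21] = (word>>11) & 0x1fffff = 44030  ←
chan [0+:11] = (word>>0) & 0x7ff = 639

44030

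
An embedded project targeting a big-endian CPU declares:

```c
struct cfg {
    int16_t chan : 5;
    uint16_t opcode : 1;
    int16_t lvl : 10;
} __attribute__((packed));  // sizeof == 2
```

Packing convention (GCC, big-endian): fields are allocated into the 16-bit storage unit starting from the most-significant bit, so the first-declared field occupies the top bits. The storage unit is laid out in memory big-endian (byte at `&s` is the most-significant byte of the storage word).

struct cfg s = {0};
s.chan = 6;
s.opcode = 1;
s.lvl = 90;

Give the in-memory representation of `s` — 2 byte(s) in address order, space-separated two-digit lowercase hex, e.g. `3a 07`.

chan:5 = 6 → 0x6 << 11 → word 0x3000
opcode:1 = 1 → 0x1 << 10 → word 0x3400
lvl:10 = 90 → 0x5a << 0 → word 0x345a
word = 0x345a → big-endian bytes:
  [0]=0x34  [1]=0x5a

34 5a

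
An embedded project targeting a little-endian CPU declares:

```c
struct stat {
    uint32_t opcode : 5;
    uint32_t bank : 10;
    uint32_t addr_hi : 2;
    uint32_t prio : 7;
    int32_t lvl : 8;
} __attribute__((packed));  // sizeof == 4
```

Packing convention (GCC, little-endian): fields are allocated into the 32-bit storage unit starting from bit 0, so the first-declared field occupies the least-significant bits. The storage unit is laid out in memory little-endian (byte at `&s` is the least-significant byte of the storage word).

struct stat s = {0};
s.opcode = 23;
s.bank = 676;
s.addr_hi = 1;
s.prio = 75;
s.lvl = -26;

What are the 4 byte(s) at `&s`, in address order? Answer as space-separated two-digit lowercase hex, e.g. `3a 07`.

opcode (5b) val=23 bits=0x17 at bit 0: 0x00000017
bank (10b) val=676 bits=0x2a4 at bit 5: 0x00005497
addr_hi (2b) val=1 bits=0x1 at bit 15: 0x0000d497
prio (7b) val=75 bits=0x4b at bit 17: 0x0096d497
lvl (8b) val=-26 bits=0xe6 at bit 24: 0xe696d497
word = 0xe696d497 → little-endian bytes:
  [0]=0x97  [1]=0xd4  [2]=0x96  [3]=0xe6

97 d4 96 e6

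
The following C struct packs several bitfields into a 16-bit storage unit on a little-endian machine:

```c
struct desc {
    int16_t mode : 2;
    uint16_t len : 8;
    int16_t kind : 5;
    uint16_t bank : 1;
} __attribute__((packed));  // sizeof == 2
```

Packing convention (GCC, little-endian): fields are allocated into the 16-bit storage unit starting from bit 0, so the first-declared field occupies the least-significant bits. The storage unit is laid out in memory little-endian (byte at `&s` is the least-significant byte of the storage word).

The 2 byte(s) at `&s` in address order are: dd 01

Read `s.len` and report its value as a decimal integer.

119

[0]=0xdd [1]=0x01 (little-endian) → word 0x01dd
mode [0+:2] = (word>>0) & 0x3 = 1
len [2+:8] = (word>>2) & 0xff = 119  ←
kind [10+:5] = (word>>10) & 0x1f = 0
bank [15+:1] = (word>>15) & 0x1 = 0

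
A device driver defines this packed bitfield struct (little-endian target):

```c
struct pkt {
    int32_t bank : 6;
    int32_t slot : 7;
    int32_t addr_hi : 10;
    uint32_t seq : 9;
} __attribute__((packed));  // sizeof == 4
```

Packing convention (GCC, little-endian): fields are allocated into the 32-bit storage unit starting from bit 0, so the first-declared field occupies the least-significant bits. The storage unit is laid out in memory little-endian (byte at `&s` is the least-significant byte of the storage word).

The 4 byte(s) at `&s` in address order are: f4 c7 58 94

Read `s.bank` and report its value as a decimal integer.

[0]=0xf4 [1]=0xc7 [2]=0x58 [3]=0x94 (little-endian) → word 0x9458c7f4
bank [0+:6] = (word>>0) & 0x3f = 52  ←
slot [6+:7] = (word>>6) & 0x7f = 31
addr_hi [13+:10] = (word>>13) & 0x3ff = 710
seq [23+:9] = (word>>23) & 0x1ff = 296
bank signed 6b, MSB=1: 52 - 64 = -12

-12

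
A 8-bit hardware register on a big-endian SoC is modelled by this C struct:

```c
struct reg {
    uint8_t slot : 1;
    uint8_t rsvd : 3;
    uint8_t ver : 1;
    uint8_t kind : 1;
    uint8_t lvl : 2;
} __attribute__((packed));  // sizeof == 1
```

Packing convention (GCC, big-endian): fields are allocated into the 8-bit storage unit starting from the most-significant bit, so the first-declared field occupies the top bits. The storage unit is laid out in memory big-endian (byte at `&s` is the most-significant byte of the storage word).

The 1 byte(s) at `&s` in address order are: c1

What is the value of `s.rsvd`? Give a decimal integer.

[0]=0xc1 (big-endian) → word 0xc1
slot:1 @ bit 7 → (0xc1>>7)&0x1 = 0x1
rsvd:3 @ bit 4 → (0xc1>>4)&0x7 = 0x4  ←
ver:1 @ bit 3 → (0xc1>>3)&0x1 = 0x0
kind:1 @ bit 2 → (0xc1>>2)&0x1 = 0x0
lvl:2 @ bit 0 → (0xc1>>0)&0x3 = 0x1

4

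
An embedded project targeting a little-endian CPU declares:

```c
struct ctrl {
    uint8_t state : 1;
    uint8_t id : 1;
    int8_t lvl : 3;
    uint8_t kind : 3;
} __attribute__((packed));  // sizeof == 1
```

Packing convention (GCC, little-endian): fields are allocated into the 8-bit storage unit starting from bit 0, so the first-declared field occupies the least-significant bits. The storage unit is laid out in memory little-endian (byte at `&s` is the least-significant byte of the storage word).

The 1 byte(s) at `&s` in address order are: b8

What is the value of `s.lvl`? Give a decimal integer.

-2

[0]=0xb8 (little-endian) → word 0xb8
state [0+:1] = (word>>0) & 0x1 = 0
id [1+:1] = (word>>1) & 0x1 = 0
lvl [2+:3] = (word>>2) & 0x7 = 6  ←
kind [5+:3] = (word>>5) & 0x7 = 5
lvl signed 3b, MSB=1: 6 - 8 = -2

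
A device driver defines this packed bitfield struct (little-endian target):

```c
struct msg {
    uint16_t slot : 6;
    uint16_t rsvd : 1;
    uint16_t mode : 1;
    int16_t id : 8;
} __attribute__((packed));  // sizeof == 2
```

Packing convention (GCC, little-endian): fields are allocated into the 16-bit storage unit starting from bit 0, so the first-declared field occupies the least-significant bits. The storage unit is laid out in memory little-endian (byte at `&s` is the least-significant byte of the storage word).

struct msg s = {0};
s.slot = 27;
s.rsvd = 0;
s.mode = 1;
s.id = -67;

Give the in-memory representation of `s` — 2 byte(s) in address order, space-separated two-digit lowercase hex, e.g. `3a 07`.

slot:6 = 27 → 0x1b << 0 → word 0x001b
rsvd:1 = 0 → 0x0 << 6 → word 0x001b
mode:1 = 1 → 0x1 << 7 → word 0x009b
id:8 = -67 → 0xbd << 8 → word 0xbd9b
word = 0xbd9b → little-endian bytes:
  [0]=0x9b  [1]=0xbd

9b bd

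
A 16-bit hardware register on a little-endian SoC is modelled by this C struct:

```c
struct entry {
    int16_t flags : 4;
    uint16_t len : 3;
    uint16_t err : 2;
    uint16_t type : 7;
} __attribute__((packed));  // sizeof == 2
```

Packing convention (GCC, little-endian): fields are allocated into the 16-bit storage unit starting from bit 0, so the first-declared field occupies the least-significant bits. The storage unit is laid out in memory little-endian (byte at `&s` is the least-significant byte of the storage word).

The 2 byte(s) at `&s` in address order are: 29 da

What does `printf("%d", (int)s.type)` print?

109

[0]=0x29 [1]=0xda (little-endian) → word 0xda29
flags [0+:4] = (word>>0) & 0xf = 9
len [4+:3] = (word>>4) & 0x7 = 2
err [7+:2] = (word>>7) & 0x3 = 0
type [9+:7] = (word>>9) & 0x7f = 109  ←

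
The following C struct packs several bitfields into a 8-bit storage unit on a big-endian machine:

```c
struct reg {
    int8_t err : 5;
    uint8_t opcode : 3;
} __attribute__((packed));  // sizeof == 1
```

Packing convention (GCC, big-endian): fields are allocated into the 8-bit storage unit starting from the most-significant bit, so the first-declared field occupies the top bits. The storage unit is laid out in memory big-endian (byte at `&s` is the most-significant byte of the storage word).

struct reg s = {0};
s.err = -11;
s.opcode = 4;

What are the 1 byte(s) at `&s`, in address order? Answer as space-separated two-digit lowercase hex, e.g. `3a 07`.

ac

err:5 = -11 → 0x15 << 3 → word 0xa8
opcode:3 = 4 → 0x4 << 0 → word 0xac
word = 0xac → big-endian bytes:
  [0]=0xac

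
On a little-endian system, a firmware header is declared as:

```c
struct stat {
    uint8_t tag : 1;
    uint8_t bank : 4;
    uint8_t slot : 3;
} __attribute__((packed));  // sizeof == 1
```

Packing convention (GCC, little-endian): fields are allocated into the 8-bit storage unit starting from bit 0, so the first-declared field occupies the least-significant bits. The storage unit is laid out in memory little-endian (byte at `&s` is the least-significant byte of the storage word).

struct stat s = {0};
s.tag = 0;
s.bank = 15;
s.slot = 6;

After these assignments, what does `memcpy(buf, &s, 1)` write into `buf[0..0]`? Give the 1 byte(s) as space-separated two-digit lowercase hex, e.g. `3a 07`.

tag (1b) val=0 bits=0x0 at bit 0: 0x00
bank (4b) val=15 bits=0xf at bit 1: 0x1e
slot (3b) val=6 bits=0x6 at bit 5: 0xde
word = 0xde → little-endian bytes:
  [0]=0xde

de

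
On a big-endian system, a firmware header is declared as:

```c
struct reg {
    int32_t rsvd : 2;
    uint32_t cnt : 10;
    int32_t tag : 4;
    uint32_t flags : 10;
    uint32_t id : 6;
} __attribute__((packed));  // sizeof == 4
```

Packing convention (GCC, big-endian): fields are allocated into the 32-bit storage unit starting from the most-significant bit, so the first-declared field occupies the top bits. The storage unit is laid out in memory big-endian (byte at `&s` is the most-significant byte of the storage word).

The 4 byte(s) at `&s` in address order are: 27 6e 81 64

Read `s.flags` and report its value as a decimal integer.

517

[0]=0x27 [1]=0x6e [2]=0x81 [3]=0x64 (big-endian) → word 0x276e8164
rsvd [30+:2] = (word>>30) & 0x3 = 0
cnt [20+:10] = (word>>20) & 0x3ff = 630
tag [16+:4] = (word>>16) & 0xf = 14
flags [6+:10] = (word>>6) & 0x3ff = 517  ←
id [0+:6] = (word>>0) & 0x3f = 36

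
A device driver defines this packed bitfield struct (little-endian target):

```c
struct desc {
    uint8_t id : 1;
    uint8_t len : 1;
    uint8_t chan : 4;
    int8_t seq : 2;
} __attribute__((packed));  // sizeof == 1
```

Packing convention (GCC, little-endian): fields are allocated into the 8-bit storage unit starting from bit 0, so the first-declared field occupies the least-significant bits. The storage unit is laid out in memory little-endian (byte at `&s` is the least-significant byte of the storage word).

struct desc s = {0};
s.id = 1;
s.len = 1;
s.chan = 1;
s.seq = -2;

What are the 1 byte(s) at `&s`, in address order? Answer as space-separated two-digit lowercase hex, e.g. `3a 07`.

id (1b) val=1 bits=0x1 at bit 0: 0x01
len (1b) val=1 bits=0x1 at bit 1: 0x03
chan (4b) val=1 bits=0x1 at bit 2: 0x07
seq (2b) val=-2 bits=0x2 at bit 6: 0x87
word = 0x87 → little-endian bytes:
  [0]=0x87

87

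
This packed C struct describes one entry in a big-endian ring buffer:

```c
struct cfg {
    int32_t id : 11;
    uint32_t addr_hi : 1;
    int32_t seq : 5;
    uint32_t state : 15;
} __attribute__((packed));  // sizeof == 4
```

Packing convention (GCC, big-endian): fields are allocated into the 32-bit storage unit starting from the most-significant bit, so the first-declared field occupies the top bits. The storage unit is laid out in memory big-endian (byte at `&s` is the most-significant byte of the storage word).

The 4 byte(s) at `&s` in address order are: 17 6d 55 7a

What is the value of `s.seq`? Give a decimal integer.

-6

[0]=0x17 [1]=0x6d [2]=0x55 [3]=0x7a (big-endian) → word 0x176d557a
id [21+:11] = (word>>21) & 0x7ff = 187
addr_hi [20+:1] = (word>>20) & 0x1 = 0
seq [15+:5] = (word>>15) & 0x1f = 26  ←
state [0+:15] = (word>>0) & 0x7fff = 21882
seq signed 5b, MSB=1: 26 - 32 = -6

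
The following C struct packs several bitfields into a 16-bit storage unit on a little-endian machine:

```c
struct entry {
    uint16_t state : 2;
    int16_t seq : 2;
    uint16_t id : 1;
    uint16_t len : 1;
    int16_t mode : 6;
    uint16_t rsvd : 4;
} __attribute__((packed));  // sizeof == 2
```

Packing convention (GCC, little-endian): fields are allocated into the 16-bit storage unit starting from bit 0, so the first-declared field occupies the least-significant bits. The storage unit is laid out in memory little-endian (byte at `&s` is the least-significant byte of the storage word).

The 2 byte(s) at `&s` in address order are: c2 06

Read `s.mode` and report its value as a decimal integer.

[0]=0xc2 [1]=0x06 (little-endian) → word 0x06c2
state:2 @ bit 0 → (0x06c2>>0)&0x3 = 0x2
seq:2 @ bit 2 → (0x06c2>>2)&0x3 = 0x0
id:1 @ bit 4 → (0x06c2>>4)&0x1 = 0x0
len:1 @ bit 5 → (0x06c2>>5)&0x1 = 0x0
mode:6 @ bit 6 → (0x06c2>>6)&0x3f = 0x1b  ←
rsvd:4 @ bit 12 → (0x06c2>>12)&0xf = 0x0
mode signed 6b, MSB=0: value = 27

27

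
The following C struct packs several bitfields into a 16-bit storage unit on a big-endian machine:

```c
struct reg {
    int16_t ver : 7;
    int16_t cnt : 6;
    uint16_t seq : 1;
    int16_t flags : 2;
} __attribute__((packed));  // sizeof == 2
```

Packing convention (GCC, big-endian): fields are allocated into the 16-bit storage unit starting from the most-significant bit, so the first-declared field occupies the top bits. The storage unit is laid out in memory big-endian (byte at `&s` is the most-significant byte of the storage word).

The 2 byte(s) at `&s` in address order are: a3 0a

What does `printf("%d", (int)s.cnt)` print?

-31

[0]=0xa3 [1]=0x0a (big-endian) → word 0xa30a
ver:7 @ bit 9 → (0xa30a>>9)&0x7f = 0x51
cnt:6 @ bit 3 → (0xa30a>>3)&0x3f = 0x21  ←
seq:1 @ bit 2 → (0xa30a>>2)&0x1 = 0x0
flags:2 @ bit 0 → (0xa30a>>0)&0x3 = 0x2
cnt signed 6b, MSB=1: 33 - 64 = -31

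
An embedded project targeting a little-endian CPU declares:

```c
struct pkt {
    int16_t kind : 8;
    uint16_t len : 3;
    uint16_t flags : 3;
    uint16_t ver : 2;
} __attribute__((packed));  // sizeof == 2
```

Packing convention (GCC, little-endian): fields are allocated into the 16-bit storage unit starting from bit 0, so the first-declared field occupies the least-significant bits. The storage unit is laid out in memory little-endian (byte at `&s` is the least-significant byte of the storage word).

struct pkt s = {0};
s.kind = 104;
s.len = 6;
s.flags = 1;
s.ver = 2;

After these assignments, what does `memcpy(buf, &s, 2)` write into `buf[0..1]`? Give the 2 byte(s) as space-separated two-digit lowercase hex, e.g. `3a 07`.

68 8e

kind:8 = 104 → 0x68 << 0 → word 0x0068
len:3 = 6 → 0x6 << 8 → word 0x0668
flags:3 = 1 → 0x1 << 11 → word 0x0e68
ver:2 = 2 → 0x2 << 14 → word 0x8e68
word = 0x8e68 → little-endian bytes:
  [0]=0x68  [1]=0x8e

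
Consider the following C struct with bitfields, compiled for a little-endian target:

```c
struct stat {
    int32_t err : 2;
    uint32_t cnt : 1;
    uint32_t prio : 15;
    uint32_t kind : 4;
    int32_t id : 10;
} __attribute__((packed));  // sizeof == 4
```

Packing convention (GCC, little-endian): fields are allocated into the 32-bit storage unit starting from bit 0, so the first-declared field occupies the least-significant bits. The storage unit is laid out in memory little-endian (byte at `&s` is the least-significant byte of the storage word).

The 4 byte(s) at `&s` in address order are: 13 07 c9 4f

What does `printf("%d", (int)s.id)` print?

[0]=0x13 [1]=0x07 [2]=0xc9 [3]=0x4f (little-endian) → word 0x4fc90713
err:2 @ bit 0 → (0x4fc90713>>0)&0x3 = 0x3
cnt:1 @ bit 2 → (0x4fc90713>>2)&0x1 = 0x0
prio:15 @ bit 3 → (0x4fc90713>>3)&0x7fff = 0x20e2
kind:4 @ bit 18 → (0x4fc90713>>18)&0xf = 0x2
id:10 @ bit 22 → (0x4fc90713>>22)&0x3ff = 0x13f  ←
id signed 10b, MSB=0: value = 319

319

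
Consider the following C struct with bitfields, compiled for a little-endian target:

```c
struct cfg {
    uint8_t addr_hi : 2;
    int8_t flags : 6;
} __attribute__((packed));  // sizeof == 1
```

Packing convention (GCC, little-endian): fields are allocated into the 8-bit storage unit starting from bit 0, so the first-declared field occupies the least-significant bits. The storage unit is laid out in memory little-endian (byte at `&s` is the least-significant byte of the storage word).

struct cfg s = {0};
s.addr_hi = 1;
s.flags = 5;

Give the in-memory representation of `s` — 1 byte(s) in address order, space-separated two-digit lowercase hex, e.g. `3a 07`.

15

addr_hi:2 = 1 → 0x1 << 0 → word 0x01
flags:6 = 5 → 0x5 << 2 → word 0x15
word = 0x15 → little-endian bytes:
  [0]=0x15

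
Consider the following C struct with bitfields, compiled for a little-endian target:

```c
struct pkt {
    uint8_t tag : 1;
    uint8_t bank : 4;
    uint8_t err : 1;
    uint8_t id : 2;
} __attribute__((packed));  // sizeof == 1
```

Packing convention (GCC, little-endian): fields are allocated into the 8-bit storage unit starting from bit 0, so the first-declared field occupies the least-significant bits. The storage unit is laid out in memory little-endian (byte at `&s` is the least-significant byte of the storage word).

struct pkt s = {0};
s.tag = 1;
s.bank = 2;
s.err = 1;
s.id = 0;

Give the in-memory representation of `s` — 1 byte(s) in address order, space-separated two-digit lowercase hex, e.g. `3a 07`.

tag:1 = 1 → 0x1 << 0 → word 0x01
bank:4 = 2 → 0x2 << 1 → word 0x05
err:1 = 1 → 0x1 << 5 → word 0x25
id:2 = 0 → 0x0 << 6 → word 0x25
word = 0x25 → little-endian bytes:
  [0]=0x25

25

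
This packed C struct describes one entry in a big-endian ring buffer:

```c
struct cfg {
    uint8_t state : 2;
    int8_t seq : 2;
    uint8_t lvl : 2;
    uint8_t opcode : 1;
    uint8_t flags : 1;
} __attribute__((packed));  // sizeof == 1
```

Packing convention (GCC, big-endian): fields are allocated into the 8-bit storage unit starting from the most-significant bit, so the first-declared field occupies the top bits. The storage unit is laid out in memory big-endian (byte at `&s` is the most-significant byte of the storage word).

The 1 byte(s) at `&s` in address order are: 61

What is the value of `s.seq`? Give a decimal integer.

-2

[0]=0x61 (big-endian) → word 0x61
state:2 @ bit 6 → (0x61>>6)&0x3 = 0x1
seq:2 @ bit 4 → (0x61>>4)&0x3 = 0x2  ←
lvl:2 @ bit 2 → (0x61>>2)&0x3 = 0x0
opcode:1 @ bit 1 → (0x61>>1)&0x1 = 0x0
flags:1 @ bit 0 → (0x61>>0)&0x1 = 0x1
seq signed 2b, MSB=1: 2 - 4 = -2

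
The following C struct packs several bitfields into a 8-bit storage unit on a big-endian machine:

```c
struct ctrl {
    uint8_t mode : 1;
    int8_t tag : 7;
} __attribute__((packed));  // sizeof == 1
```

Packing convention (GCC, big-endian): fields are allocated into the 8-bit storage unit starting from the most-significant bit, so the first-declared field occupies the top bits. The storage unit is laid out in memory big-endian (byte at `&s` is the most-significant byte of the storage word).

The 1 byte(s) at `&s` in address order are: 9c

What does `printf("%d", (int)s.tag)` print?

28

[0]=0x9c (big-endian) → word 0x9c
mode:1 @ bit 7 → (0x9c>>7)&0x1 = 0x1
tag:7 @ bit 0 → (0x9c>>0)&0x7f = 0x1c  ←
tag signed 7b, MSB=0: value = 28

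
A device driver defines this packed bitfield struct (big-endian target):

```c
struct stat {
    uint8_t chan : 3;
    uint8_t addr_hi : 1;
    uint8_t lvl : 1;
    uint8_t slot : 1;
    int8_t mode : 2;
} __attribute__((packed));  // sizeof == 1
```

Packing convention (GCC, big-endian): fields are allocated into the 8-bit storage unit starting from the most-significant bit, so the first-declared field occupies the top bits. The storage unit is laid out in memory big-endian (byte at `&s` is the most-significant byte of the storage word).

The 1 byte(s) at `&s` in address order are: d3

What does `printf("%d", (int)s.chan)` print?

6

[0]=0xd3 (big-endian) → word 0xd3
chan:3 @ bit 5 → (0xd3>>5)&0x7 = 0x6  ←
addr_hi:1 @ bit 4 → (0xd3>>4)&0x1 = 0x1
lvl:1 @ bit 3 → (0xd3>>3)&0x1 = 0x0
slot:1 @ bit 2 → (0xd3>>2)&0x1 = 0x0
mode:2 @ bit 0 → (0xd3>>0)&0x3 = 0x3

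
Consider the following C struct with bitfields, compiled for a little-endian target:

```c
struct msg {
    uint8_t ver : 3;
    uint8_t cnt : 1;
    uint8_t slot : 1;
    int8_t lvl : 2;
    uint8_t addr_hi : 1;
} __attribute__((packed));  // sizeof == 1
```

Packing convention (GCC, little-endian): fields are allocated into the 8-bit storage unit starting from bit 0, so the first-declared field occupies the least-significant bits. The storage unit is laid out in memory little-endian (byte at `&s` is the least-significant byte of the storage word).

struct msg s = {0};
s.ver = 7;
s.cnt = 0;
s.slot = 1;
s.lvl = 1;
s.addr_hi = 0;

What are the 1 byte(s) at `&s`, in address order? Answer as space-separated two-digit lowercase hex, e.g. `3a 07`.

ver:3 = 7 → 0x7 << 0 → word 0x07
cnt:1 = 0 → 0x0 << 3 → word 0x07
slot:1 = 1 → 0x1 << 4 → word 0x17
lvl:2 = 1 → 0x1 << 5 → word 0x37
addr_hi:1 = 0 → 0x0 << 7 → word 0x37
word = 0x37 → little-endian bytes:
  [0]=0x37

37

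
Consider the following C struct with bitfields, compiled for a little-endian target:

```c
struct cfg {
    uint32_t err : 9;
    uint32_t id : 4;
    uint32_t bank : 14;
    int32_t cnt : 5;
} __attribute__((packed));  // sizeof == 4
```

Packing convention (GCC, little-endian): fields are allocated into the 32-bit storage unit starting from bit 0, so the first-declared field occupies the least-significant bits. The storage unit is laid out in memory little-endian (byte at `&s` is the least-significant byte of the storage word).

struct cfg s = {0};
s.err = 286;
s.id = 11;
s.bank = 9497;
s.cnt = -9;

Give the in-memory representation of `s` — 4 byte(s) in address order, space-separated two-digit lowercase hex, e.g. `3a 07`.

1e 37 a3 bc

[0+:9] err=286 & 0x1ff = 0x11e; word=0x0000011e
[9+:4] id=11 & 0xf = 0xb; word=0x0000171e
[13+:14] bank=9497 & 0x3fff = 0x2519; word=0x04a3371e
[27+:5] cnt=-9 & 0x1f = 0x17; word=0xbca3371e
word = 0xbca3371e → little-endian bytes:
  [0]=0x1e  [1]=0x37  [2]=0xa3  [3]=0xbc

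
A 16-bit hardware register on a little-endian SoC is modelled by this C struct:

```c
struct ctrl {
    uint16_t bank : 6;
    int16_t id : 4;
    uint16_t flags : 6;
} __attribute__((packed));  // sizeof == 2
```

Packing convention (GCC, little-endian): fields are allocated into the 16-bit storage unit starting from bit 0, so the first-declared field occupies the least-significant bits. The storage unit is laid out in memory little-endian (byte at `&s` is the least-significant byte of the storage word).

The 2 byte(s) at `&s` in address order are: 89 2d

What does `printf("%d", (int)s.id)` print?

6

[0]=0x89 [1]=0x2d (little-endian) → word 0x2d89
bank:6 @ bit 0 → (0x2d89>>0)&0x3f = 0x9
id:4 @ bit 6 → (0x2d89>>6)&0xf = 0x6  ←
flags:6 @ bit 10 → (0x2d89>>10)&0x3f = 0xb
id signed 4b, MSB=0: value = 6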